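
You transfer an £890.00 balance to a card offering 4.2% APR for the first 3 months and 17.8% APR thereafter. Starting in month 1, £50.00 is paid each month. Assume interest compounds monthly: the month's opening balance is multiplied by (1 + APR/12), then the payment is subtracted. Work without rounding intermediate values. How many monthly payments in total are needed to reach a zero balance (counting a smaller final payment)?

21 payments

Promo months 1–3 at r₀ = 4.2%/12 = 0.0035; months 4+ at r₁ = 17.8%/12 = 0.0148333.
After month 3: iterate B ← B·(1+r₀) − £50.00 for 3 months → £748.85.
Then at r₁ with £50.00/mo: n₂ = −ln(1 − r₁·B/P)/ln(1+r₁) ≈ 17.06 → 18 more payments.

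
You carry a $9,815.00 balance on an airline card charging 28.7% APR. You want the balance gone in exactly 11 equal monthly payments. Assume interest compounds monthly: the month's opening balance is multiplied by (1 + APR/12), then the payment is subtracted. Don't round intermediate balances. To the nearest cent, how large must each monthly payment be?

$1,025.35

Monthly rate r = 28.7%/12 = 2.39167% = 0.0239167.
Level-payment amortization: P = B₀·r / (1 − (1+r)^(−n)) = 9815.00·0.0239167 / (1 − 1.02392^(−11)).
Denominator 1 − (1+r)^(−11) = 0.228938062.
P = 234.742 / 0.228938062 ≈ 1025.35.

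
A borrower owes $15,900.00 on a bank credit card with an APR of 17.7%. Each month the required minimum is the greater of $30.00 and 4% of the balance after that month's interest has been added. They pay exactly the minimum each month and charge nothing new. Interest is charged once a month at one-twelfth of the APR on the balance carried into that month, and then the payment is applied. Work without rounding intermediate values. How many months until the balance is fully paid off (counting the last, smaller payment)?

149 months

Monthly rate r = 17.7%/12 = 1.475% = 0.01475.
While 4% of the post-interest balance exceeds $30.00, each month B ← (B·(1+r))·(1 − 0.04), i.e. B shrinks by the factor (1+r)·0.96 = 0.97416.
This holds for months 1–118. Entering month 119 the balance is $724.06; 4% of the post-interest balance is now below $30.00, so the flat $30.00 minimum applies from here.
From month 119 a fixed $30.00 at rate r clears $724.06 in 31 more payments. Total: 118 + 31 = 149 months.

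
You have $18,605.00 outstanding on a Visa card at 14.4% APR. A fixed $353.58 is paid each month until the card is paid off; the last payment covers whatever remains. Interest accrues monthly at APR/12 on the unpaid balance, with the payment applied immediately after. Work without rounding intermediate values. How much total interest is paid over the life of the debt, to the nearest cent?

$10,981.08

Monthly rate r = 14.4%/12 = 1.2% = 0.012.
Payoff takes n = ⌈−ln(1 − rB₀/P)/ln(1+r)⌉ = ⌈83.674⌉ = 84 payments; the last is $238.94.
Total paid = 83·$353.58 + $238.94 = $29,586.08.
Total interest = total paid − principal = $29,586.08 − $18,605.00 = $10,981.08.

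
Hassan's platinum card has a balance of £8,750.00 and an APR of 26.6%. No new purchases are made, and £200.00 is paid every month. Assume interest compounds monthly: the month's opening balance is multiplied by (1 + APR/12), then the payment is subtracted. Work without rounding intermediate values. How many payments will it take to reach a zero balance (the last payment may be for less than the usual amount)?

Monthly rate r = 26.6%/12 = 2.21667% = 0.0221667.
Recurrence: B ← B·(1+r) − £200.00.
Month 1: interest £193.96; balance after payment £8,743.96.
Month 2: interest £193.82; balance after payment £8,737.78.
Closed form: n = −ln(1 − rB₀/P)/ln(1+r) = −ln(0.030208)/ln(1.02217) ≈ 159.622, so the balance reaches zero during payment 160.

160 payments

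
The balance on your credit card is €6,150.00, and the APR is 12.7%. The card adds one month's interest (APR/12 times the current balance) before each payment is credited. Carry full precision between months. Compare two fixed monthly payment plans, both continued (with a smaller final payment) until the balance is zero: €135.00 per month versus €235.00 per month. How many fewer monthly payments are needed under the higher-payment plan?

Monthly rate r = 12.7%/12 = 1.05833% = 0.0105833.
At €135.00/mo: n = ⌈−ln(1 − rB₀/P)/ln(1+r)⌉ = 63 payments (last €68.29); total interest = total paid − €6,150.00 = €2,288.29.
At €235.00/mo: 31 payments (last €189.27); total interest €1,089.27.
Payments saved = 63 − 31 = 32.

32 fewer payments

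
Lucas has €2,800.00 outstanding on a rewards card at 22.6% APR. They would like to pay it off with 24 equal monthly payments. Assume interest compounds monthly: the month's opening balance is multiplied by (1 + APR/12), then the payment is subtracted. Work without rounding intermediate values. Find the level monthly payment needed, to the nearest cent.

Monthly rate r = 22.6%/12 = 1.88333% = 0.0188333.
Level-payment amortization: P = B₀·r / (1 − (1+r)^(−n)) = 2800.00·0.0188333 / (1 − 1.01883^(−24)).
Denominator 1 − (1+r)^(−24) = 0.360965198.
P = 52.7333 / 0.360965198 ≈ 146.09.

€146.09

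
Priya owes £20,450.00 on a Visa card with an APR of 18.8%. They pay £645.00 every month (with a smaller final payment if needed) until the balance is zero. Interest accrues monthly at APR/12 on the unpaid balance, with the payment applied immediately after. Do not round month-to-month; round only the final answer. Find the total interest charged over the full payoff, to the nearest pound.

Monthly rate r = 18.8%/12 = 1.56667% = 0.0156667.
Payoff takes n = ⌈−ln(1 − rB₀/P)/ln(1+r)⌉ = ⌈44.168⌉ = 45 payments; the last is £109.25.
Total paid = 44·£645.00 + £109.25 = £28,489.25.
Total interest = total paid − principal = £28,489.25 − £20,450.00 = £8,039.25.

£8,039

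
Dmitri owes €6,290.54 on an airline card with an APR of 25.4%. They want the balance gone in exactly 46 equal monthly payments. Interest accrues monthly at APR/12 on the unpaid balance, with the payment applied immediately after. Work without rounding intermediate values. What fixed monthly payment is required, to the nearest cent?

Monthly rate r = 25.4%/12 = 2.11667% = 0.0211667.
Level-payment amortization: P = B₀·r / (1 − (1+r)^(−n)) = 6290.54·0.0211667 / (1 − 1.02117^(−46)).
Denominator 1 − (1+r)^(−46) = 0.618446868.
P = 133.15 / 0.618446868 ≈ 215.30.

€215.30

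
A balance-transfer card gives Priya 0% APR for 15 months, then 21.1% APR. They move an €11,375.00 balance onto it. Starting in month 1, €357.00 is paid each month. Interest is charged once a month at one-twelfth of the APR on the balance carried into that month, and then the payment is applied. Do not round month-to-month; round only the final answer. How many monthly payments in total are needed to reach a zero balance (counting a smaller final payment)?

36 months

Promo months 1–15 at r₀ = 0%/12 = 0; months 16+ at r₁ = 21.1%/12 = 0.0175833.
After month 15 (no interest yet): B = €11,375.00 − 15·€357.00 = €6,020.00.
Then at r₁ with €357.00/mo: n₂ = −ln(1 − r₁·B/P)/ln(1+r₁) ≈ 20.18 → 21 more payments.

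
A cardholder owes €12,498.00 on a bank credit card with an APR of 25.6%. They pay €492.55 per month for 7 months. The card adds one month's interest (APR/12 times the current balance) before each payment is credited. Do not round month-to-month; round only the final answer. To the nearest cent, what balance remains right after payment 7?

Monthly rate r = 25.6%/12 = 2.13333% = 0.0213333.
Each month: B ← B·(1+r) − €492.55.
Month 1: interest €266.62; balance after payment €12,272.07.
Month 2: interest €261.80; balance after payment €12,041.33.
Month 3: interest €256.88; balance after payment €11,805.66.
Month 4: interest €251.85; balance after payment €11,564.96.
Month 5: interest €246.72; balance after payment €11,319.13.
Month 6: interest €241.47; balance after payment €11,068.06.
Month 7: interest €236.12; balance after payment €10,811.63.

€10,811.63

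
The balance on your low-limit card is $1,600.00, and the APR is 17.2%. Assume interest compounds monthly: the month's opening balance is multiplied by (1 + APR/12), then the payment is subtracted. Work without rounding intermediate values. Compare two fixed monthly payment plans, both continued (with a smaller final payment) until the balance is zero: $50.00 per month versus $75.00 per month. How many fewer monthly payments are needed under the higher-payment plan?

Monthly rate r = 17.2%/12 = 1.43333% = 0.0143333.
At $50.00/mo: n = ⌈−ln(1 − rB₀/P)/ln(1+r)⌉ = 44 payments (last $6.23); total interest = total paid − $1,600.00 = $556.23.
At $75.00/mo: 26 payments (last $48.47); total interest $323.47.
Payments saved = 44 − 26 = 18.

18 fewer payments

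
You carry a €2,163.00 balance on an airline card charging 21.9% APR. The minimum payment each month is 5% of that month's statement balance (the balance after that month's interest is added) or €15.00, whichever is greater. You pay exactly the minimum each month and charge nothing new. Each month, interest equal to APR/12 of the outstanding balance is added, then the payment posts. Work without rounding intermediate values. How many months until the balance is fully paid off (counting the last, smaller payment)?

85 months

Monthly rate r = 21.9%/12 = 1.825% = 0.01825.
While 5% of the post-interest balance exceeds €15.00, each month B ← (B·(1+r))·(1 − 0.05), i.e. B shrinks by the factor (1+r)·0.95 = 0.96734.
This holds for months 1–61. Entering month 62 the balance is €285.31; 5% of the post-interest balance is now below €15.00, so the flat €15.00 minimum applies from here.
From month 62 a fixed €15.00 at rate r clears €285.31 in 24 more payments. Total: 61 + 24 = 85 months.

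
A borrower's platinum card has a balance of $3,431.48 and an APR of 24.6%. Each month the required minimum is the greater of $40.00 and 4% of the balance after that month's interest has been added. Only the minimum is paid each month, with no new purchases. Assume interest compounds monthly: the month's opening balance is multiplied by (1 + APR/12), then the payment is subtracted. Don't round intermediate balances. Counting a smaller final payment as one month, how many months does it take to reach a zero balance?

Monthly rate r = 24.6%/12 = 2.05% = 0.0205.
While 4% of the post-interest balance exceeds $40.00, each month B ← (B·(1+r))·(1 − 0.04), i.e. B shrinks by the factor (1+r)·0.96 = 0.97968.
This holds for months 1–62. Entering month 63 the balance is $960.96; 4% of the post-interest balance is now below $40.00, so the flat $40.00 minimum applies from here.
From month 63 a fixed $40.00 at rate r clears $960.96 in 34 more payments. Total: 62 + 34 = 96 months.

96 months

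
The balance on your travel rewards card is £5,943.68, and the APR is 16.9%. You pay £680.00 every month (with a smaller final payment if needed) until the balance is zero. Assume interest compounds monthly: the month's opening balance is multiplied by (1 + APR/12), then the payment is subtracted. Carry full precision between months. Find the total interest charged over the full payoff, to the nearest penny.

Monthly rate r = 16.9%/12 = 1.40833% = 0.0140833.
Payoff takes n = ⌈−ln(1 − rB₀/P)/ln(1+r)⌉ = ⌈9.393⌉ = 10 payments; the last is £268.30.
Total paid = 9·£680.00 + £268.30 = £6,388.30.
Total interest = total paid − principal = £6,388.30 − £5,943.68 = £444.62.

£444.62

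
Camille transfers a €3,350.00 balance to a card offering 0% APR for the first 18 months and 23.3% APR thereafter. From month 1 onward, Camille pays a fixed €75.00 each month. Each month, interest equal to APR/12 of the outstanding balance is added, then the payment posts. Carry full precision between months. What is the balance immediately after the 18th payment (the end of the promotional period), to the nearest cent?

€2,000.00

Promo months 1–18 at r₀ = 0%/12 = 0; months 19+ at r₁ = 23.3%/12 = 0.0194167.
After month 18 (no interest yet): B = €3,350.00 − 18·€75.00 = €2,000.00.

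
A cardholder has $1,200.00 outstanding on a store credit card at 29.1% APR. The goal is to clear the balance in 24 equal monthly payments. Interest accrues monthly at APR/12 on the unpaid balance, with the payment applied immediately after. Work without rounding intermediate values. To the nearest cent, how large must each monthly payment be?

$66.54

Monthly rate r = 29.1%/12 = 2.425% = 0.02425.
Level-payment amortization: P = B₀·r / (1 − (1+r)^(−n)) = 1200.00·0.02425 / (1 − 1.02425^(−24)).
Denominator 1 − (1+r)^(−24) = 0.437326247.
P = 29.1 / 0.437326247 ≈ 66.54.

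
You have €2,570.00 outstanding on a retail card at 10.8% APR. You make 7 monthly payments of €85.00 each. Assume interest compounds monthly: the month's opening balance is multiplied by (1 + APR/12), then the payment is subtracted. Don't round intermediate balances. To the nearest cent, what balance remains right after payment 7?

Monthly rate r = 10.8%/12 = 0.9% = 0.009.
Each month: B ← B·(1+r) − €85.00.
Month 1: interest €23.13; balance after payment €2,508.13.
Month 2: interest €22.57; balance after payment €2,445.70.
Month 3: interest €22.01; balance after payment €2,382.71.
Month 4: interest €21.44; balance after payment €2,319.16.
Month 5: interest €20.87; balance after payment €2,255.03.
Month 6: interest €20.30; balance after payment €2,190.33.
Month 7: interest €19.71; balance after payment €2,125.04.

€2,125.04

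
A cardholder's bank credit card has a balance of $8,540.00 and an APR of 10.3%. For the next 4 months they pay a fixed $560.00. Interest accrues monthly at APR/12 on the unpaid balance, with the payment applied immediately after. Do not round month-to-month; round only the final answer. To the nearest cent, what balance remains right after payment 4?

Monthly rate r = 10.3%/12 = 0.858333% = 0.00858333.
Each month: B ← B·(1+r) − $560.00.
Month 1: interest $73.30; balance after payment $8,053.30.
Month 2: interest $69.12; balance after payment $7,562.43.
Month 3: interest $64.91; balance after payment $7,067.34.
Month 4: interest $60.66; balance after payment $6,568.00.

$6,568.00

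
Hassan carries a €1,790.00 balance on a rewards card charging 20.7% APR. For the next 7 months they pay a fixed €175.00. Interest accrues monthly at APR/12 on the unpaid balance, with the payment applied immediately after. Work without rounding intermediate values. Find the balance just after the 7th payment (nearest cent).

Monthly rate r = 20.7%/12 = 1.725% = 0.01725.
Each month: B ← B·(1+r) − €175.00.
Month 1: interest €30.88; balance after payment €1,645.88.
Month 2: interest €28.39; balance after payment €1,499.27.
Month 3: interest €25.86; balance after payment €1,350.13.
Month 4: interest €23.29; balance after payment €1,198.42.
Month 5: interest €20.67; balance after payment €1,044.09.
Month 6: interest €18.01; balance after payment €887.10.
Month 7: interest €15.30; balance after payment €727.41.

€727.41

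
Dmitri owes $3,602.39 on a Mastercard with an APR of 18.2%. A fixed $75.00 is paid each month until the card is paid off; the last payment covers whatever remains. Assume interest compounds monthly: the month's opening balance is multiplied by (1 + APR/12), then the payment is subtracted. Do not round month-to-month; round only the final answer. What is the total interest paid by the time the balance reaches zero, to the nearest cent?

$2,893.54

Monthly rate r = 18.2%/12 = 1.51667% = 0.0151667.
Payoff takes n = ⌈−ln(1 − rB₀/P)/ln(1+r)⌉ = ⌈86.611⌉ = 87 payments; the last is $45.93.
Total paid = 86·$75.00 + $45.93 = $6,495.93.
Total interest = total paid − principal = $6,495.93 − $3,602.39 = $2,893.54.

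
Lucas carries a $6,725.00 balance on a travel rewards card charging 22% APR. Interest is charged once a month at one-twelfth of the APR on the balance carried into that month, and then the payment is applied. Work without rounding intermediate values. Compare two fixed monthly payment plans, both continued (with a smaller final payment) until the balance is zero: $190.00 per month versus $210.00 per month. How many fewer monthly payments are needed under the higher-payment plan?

9 fewer payments

Monthly rate r = 22%/12 = 1.83333% = 0.0183333.
At $190.00/mo: n = ⌈−ln(1 − rB₀/P)/ln(1+r)⌉ = 58 payments (last $117.10); total interest = total paid − $6,725.00 = $4,222.10.
At $210.00/mo: 49 payments (last $145.21); total interest $3,500.21.
Payments saved = 58 − 49 = 9.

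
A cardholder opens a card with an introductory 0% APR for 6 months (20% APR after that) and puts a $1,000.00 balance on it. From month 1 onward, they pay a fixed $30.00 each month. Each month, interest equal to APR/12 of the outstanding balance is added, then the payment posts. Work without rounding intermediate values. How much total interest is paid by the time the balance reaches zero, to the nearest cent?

$283.52

Promo months 1–6 at r₀ = 0%/12 = 0; months 7+ at r₁ = 20%/12 = 0.0166667.
After month 6 (no interest yet): B = $1,000.00 − 6·$30.00 = $820.00.
Then at r₁ with $30.00/mo: n₂ = −ln(1 − r₁·B/P)/ln(1+r₁) ≈ 36.78 → 37 more payments.
Total paid = 42·$30.00 + $23.52 = $1,283.52; interest = $1,283.52 − $1,000.00 = $283.52.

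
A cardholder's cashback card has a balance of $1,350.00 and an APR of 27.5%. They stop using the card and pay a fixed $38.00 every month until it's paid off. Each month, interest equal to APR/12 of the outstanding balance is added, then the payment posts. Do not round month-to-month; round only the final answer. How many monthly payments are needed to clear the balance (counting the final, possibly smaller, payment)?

Monthly rate r = 27.5%/12 = 2.29167% = 0.0229167.
Recurrence: B ← B·(1+r) − $38.00.
Month 1: interest $30.94; balance after payment $1,342.94.
Month 2: interest $30.78; balance after payment $1,335.71.
Closed form: n = −ln(1 − rB₀/P)/ln(1+r) = −ln(0.18586)/ln(1.02292) ≈ 74.269, so the balance reaches zero during payment 75.

75 months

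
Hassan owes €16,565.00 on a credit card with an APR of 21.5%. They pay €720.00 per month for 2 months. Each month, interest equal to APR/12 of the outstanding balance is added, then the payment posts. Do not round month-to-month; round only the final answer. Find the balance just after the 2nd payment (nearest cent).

Monthly rate r = 21.5%/12 = 1.79167% = 0.0179167.
Each month: B ← B·(1+r) − €720.00.
Month 1: interest €296.79; balance after payment €16,141.79.
Month 2: interest €289.21; balance after payment €15,711.00.

€15,711.00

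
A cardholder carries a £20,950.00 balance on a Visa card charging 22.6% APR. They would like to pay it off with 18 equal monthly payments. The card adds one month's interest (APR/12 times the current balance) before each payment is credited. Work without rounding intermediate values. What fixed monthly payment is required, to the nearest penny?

Monthly rate r = 22.6%/12 = 1.88333% = 0.0188333.
Level-payment amortization: P = B₀·r / (1 − (1+r)^(−n)) = 20950.00·0.0188333 / (1 − 1.01883^(−18)).
Denominator 1 − (1+r)^(−18) = 0.285267743.
P = 394.558 / 0.285267743 ≈ 1383.12.

£1,383.12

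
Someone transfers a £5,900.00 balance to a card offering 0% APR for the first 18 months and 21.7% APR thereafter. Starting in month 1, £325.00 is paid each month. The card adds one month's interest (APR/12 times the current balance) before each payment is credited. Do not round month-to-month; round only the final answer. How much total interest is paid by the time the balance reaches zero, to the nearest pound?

Promo months 1–18 at r₀ = 0%/12 = 0; months 19+ at r₁ = 21.7%/12 = 0.0180833.
After month 18 (no interest yet): B = £5,900.00 − 18·£325.00 = £50.00.
Then at r₁ with £325.00/mo: n₂ = −ln(1 − r₁·B/P)/ln(1+r₁) ≈ 0.16 → 1 more payments.
Total paid = 18·£325.00 + £50.90 = £5,900.90; interest = £5,900.90 − £5,900.00 = £0.90.

£1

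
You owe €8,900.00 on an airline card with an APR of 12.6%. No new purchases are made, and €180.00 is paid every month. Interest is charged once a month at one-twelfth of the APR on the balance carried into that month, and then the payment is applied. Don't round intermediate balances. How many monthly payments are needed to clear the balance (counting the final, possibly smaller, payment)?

71 months

Monthly rate r = 12.6%/12 = 1.05% = 0.0105.
Recurrence: B ← B·(1+r) − €180.00.
Month 1: interest €93.45; balance after payment €8,813.45.
Month 2: interest €92.54; balance after payment €8,725.99.
Closed form: n = −ln(1 − rB₀/P)/ln(1+r) = −ln(0.48083)/ln(1.0105) ≈ 70.102, so the balance reaches zero during payment 71.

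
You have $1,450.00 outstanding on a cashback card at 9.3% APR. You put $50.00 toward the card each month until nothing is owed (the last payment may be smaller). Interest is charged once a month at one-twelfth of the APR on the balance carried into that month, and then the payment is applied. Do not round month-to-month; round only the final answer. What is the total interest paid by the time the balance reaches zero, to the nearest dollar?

$199

Monthly rate r = 9.3%/12 = 0.775% = 0.00775.
Payoff takes n = ⌈−ln(1 − rB₀/P)/ln(1+r)⌉ = ⌈32.975⌉ = 33 payments; the last is $48.75.
Total paid = 32·$50.00 + $48.75 = $1,648.75.
Total interest = total paid − principal = $1,648.75 − $1,450.00 = $198.75.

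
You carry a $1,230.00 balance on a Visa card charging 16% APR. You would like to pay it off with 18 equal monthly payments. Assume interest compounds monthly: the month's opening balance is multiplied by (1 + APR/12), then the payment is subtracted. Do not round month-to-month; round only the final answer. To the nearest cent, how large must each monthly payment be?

$77.31

Monthly rate r = 16%/12 = 1.33333% = 0.0133333.
Level-payment amortization: P = B₀·r / (1 − (1+r)^(−n)) = 1230.00·0.0133333 / (1 − 1.01333^(−18)).
Denominator 1 − (1+r)^(−18) = 0.212123621.
P = 16.4 / 0.212123621 ≈ 77.31.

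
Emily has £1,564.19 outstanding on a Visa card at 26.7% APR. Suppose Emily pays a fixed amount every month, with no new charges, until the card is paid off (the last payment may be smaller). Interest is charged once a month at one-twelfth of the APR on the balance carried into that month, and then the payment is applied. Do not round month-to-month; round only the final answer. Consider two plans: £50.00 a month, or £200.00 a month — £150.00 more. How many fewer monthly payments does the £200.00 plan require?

Monthly rate r = 26.7%/12 = 2.225% = 0.02225.
At £50.00/mo: n = ⌈−ln(1 − rB₀/P)/ln(1+r)⌉ = 55 payments (last £5.99); total interest = total paid − £1,564.19 = £1,141.80.
At £200.00/mo: 9 payments (last £137.99); total interest £173.80.
Payments saved = 55 − 9 = 46.

46 fewer payments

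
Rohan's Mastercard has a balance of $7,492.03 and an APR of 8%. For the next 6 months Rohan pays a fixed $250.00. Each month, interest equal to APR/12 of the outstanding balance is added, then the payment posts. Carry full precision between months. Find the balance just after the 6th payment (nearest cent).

Monthly rate r = 8%/12 = 0.666667% = 0.00666667.
Each month: B ← B·(1+r) − $250.00.
Month 1: interest $49.95; balance after payment $7,291.98.
Month 2: interest $48.61; balance after payment $7,090.59.
Month 3: interest $47.27; balance after payment $6,887.86.
Month 4: interest $45.92; balance after payment $6,683.78.
Month 5: interest $44.56; balance after payment $6,478.34.
Month 6: interest $43.19; balance after payment $6,271.53.

$6,271.53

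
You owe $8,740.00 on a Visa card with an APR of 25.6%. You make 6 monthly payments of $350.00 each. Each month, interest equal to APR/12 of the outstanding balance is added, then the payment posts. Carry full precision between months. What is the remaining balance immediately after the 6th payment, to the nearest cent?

Monthly rate r = 25.6%/12 = 2.13333% = 0.0213333.
Each month: B ← B·(1+r) − $350.00.
Month 1: interest $186.45; balance after payment $8,576.45.
Month 2: interest $182.96; balance after payment $8,409.42.
Month 3: interest $179.40; balance after payment $8,238.82.
Month 4: interest $175.76; balance after payment $8,064.58.
Month 5: interest $172.04; balance after payment $7,886.62.
Month 6: interest $168.25; balance after payment $7,704.87.

$7,704.87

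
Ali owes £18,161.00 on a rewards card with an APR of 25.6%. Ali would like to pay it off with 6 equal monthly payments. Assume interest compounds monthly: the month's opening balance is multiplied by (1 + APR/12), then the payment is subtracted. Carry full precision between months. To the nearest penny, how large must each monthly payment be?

Monthly rate r = 25.6%/12 = 2.13333% = 0.0213333.
Level-payment amortization: P = B₀·r / (1 − (1+r)^(−n)) = 18161.00·0.0213333 / (1 − 1.02133^(−6)).
Denominator 1 − (1+r)^(−6) = 0.118961346.
P = 387.435 / 0.118961346 ≈ 3256.81.

£3,256.81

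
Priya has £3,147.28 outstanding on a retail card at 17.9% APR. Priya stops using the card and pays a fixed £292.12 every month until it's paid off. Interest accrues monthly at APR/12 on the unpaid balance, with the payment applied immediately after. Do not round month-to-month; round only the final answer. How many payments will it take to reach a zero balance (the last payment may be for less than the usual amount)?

Monthly rate r = 17.9%/12 = 1.49167% = 0.0149167.
Recurrence: B ← B·(1+r) − £292.12.
Month 1: interest £46.95; balance after payment £2,902.11.
Month 2: interest £43.29; balance after payment £2,653.28.
Closed form: n = −ln(1 − rB₀/P)/ln(1+r) = −ln(0.83929)/ln(1.01492) ≈ 11.833, so the balance reaches zero during payment 12.

12 months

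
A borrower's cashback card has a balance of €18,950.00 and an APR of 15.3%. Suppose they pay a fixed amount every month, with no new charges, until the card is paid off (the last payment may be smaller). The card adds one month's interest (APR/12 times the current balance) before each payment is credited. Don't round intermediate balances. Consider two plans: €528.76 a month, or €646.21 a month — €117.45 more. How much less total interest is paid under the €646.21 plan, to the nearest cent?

Monthly rate r = 15.3%/12 = 1.275% = 0.01275.
At €528.76/mo: n = ⌈−ln(1 − rB₀/P)/ln(1+r)⌉ = 49 payments (last €100.98); total interest = total paid − €18,950.00 = €6,531.46.
At €646.21/mo: 37 payments (last €619.03); total interest €4,932.59.
Interest saved = €6,531.46 − €4,932.59 = €1,598.87.

€1,598.87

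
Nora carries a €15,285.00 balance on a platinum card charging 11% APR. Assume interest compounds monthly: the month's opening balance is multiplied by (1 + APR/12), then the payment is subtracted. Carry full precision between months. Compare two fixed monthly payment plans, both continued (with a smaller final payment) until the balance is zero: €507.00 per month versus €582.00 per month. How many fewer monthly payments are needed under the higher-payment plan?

Monthly rate r = 11%/12 = 0.916667% = 0.00916667.
At €507.00/mo: n = ⌈−ln(1 − rB₀/P)/ln(1+r)⌉ = 36 payments (last €227.49); total interest = total paid − €15,285.00 = €2,687.49.
At €582.00/mo: 31 payments (last €106.78); total interest €2,281.78.
Payments saved = 36 − 31 = 5.

5 fewer payments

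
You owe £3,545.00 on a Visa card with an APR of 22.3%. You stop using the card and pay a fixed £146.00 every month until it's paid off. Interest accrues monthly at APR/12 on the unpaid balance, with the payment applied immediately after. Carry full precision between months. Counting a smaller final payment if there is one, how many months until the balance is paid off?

33 payments

Monthly rate r = 22.3%/12 = 1.85833% = 0.0185833.
Recurrence: B ← B·(1+r) − £146.00.
Month 1: interest £65.88; balance after payment £3,464.88.
Month 2: interest £64.39; balance after payment £3,383.27.
Closed form: n = −ln(1 − rB₀/P)/ln(1+r) = −ln(0.54878)/ln(1.01858) ≈ 32.589, so the balance reaches zero during payment 33.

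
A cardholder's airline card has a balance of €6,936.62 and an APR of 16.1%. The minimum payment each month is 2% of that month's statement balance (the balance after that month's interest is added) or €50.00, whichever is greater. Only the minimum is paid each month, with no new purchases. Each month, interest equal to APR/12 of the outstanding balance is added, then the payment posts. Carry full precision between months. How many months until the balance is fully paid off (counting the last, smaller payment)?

232 months

Monthly rate r = 16.1%/12 = 1.34167% = 0.0134167.
While 2% of the post-interest balance exceeds €50.00, each month B ← (B·(1+r))·(1 − 0.02), i.e. B shrinks by the factor (1+r)·0.98 = 0.99315.
This holds for months 1–151. Entering month 152 the balance is €2,456.29; 2% of the post-interest balance is now below €50.00, so the flat €50.00 minimum applies from here.
From month 152 a fixed €50.00 at rate r clears €2,456.29 in 81 more payments. Total: 151 + 81 = 232 months.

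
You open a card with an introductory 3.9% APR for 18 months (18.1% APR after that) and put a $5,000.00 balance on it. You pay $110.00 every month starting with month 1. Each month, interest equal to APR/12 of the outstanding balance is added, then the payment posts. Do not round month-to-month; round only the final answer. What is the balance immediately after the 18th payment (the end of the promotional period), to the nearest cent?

Promo months 1–18 at r₀ = 3.9%/12 = 0.00325; months 19+ at r₁ = 18.1%/12 = 0.0150833.
After month 18: iterate B ← B·(1+r₀) − $110.00 for 18 months → $3,265.06.

$3,265.06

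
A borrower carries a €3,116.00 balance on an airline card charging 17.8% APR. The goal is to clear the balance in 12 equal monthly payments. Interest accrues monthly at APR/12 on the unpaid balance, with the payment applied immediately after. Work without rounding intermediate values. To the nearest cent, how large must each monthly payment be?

Monthly rate r = 17.8%/12 = 1.48333% = 0.0148333.
Level-payment amortization: P = B₀·r / (1 − (1+r)^(−n)) = 3116.00·0.0148333 / (1 − 1.01483^(−12)).
Denominator 1 − (1+r)^(−12) = 0.161962764.
P = 46.2207 / 0.161962764 ≈ 285.38.

€285.38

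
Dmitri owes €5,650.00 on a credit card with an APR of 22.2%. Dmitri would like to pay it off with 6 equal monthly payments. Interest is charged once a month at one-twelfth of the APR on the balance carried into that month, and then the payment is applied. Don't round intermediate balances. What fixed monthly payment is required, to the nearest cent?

€1,003.57

Monthly rate r = 22.2%/12 = 1.85% = 0.0185.
Level-payment amortization: P = B₀·r / (1 − (1+r)^(−n)) = 5650.00·0.0185 / (1 − 1.0185^(−6)).
Denominator 1 − (1+r)^(−6) = 0.10415309.
P = 104.525 / 0.10415309 ≈ 1003.57.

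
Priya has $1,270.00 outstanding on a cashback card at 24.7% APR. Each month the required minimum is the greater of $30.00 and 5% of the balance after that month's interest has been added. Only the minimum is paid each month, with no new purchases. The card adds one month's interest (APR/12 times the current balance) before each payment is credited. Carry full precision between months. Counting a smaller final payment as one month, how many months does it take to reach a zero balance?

Monthly rate r = 24.7%/12 = 2.05833% = 0.0205833.
While 5% of the post-interest balance exceeds $30.00, each month B ← (B·(1+r))·(1 − 0.05), i.e. B shrinks by the factor (1+r)·0.95 = 0.96955.
This holds for months 1–25. Entering month 26 the balance is $586.28; 5% of the post-interest balance is now below $30.00, so the flat $30.00 minimum applies from here.
From month 26 a fixed $30.00 at rate r clears $586.28 in 26 more payments. Total: 25 + 26 = 51 months.

51 months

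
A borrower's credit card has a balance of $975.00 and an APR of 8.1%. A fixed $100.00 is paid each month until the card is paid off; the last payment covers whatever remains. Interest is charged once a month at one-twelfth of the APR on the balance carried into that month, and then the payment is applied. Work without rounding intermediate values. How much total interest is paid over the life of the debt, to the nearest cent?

$37.00

Monthly rate r = 8.1%/12 = 0.675% = 0.00675.
Payoff takes n = ⌈−ln(1 − rB₀/P)/ln(1+r)⌉ = ⌈10.120⌉ = 11 payments; the last is $12.00.
Total paid = 10·$100.00 + $12.00 = $1,012.00.
Total interest = total paid − principal = $1,012.00 − $975.00 = $37.00.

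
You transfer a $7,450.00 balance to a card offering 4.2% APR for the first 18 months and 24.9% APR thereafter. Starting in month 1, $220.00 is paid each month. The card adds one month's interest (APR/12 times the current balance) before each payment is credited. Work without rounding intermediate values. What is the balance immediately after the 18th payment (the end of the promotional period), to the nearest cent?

Promo months 1–18 at r₀ = 4.2%/12 = 0.0035; months 19+ at r₁ = 24.9%/12 = 0.02075.
After month 18: iterate B ← B·(1+r₀) − $220.00 for 18 months → $3,853.54.

$3,853.54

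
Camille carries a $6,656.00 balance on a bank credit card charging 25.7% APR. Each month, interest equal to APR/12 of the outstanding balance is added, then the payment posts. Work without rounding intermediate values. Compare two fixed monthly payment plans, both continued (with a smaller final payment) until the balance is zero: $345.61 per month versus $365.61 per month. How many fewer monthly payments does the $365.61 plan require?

Monthly rate r = 25.7%/12 = 2.14167% = 0.0214167.
At $345.61/mo: n = ⌈−ln(1 − rB₀/P)/ln(1+r)⌉ = 26 payments (last $33.63); total interest = total paid − $6,656.00 = $2,017.88.
At $365.61/mo: 24 payments (last $117.14); total interest $1,870.17.
Payments saved = 26 − 24 = 2.

2 fewer payments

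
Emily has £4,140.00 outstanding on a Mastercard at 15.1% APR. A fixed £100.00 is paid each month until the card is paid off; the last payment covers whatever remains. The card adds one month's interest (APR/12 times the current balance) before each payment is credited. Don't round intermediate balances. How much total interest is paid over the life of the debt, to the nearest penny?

£1,745.41

Monthly rate r = 15.1%/12 = 1.25833% = 0.0125833.
Payoff takes n = ⌈−ln(1 − rB₀/P)/ln(1+r)⌉ = ⌈58.853⌉ = 59 payments; the last is £85.41.
Total paid = 58·£100.00 + £85.41 = £5,885.41.
Total interest = total paid − principal = £5,885.41 − £4,140.00 = £1,745.41.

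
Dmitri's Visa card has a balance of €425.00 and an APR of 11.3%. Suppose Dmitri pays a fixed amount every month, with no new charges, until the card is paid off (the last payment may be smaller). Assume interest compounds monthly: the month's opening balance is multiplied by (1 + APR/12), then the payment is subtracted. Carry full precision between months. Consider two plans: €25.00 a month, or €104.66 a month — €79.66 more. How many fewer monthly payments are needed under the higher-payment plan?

14 fewer payments

Monthly rate r = 11.3%/12 = 0.941667% = 0.00941667.
At €25.00/mo: n = ⌈−ln(1 − rB₀/P)/ln(1+r)⌉ = 19 payments (last €15.35); total interest = total paid − €425.00 = €40.35.
At €104.66/mo: 5 payments (last €16.80); total interest €10.44.
Payments saved = 19 − 5 = 14.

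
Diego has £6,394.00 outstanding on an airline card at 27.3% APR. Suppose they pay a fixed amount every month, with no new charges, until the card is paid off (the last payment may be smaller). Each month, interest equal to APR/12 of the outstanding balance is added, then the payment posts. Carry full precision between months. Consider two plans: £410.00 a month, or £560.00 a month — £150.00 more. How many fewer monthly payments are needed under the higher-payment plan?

6 fewer payments

Monthly rate r = 27.3%/12 = 2.275% = 0.02275.
At £410.00/mo: n = ⌈−ln(1 − rB₀/P)/ln(1+r)⌉ = 20 payments (last £197.47); total interest = total paid − £6,394.00 = £1,593.47.
At £560.00/mo: 14 payments (last £209.08); total interest £1,095.08.
Payments saved = 20 − 14 = 6.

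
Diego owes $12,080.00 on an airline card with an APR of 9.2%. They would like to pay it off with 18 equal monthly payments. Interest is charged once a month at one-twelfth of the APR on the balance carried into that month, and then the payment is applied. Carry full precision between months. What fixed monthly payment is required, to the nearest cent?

Monthly rate r = 9.2%/12 = 0.766667% = 0.00766667.
Level-payment amortization: P = B₀·r / (1 − (1+r)^(−n)) = 12080.00·0.00766667 / (1 − 1.00767^(−18)).
Denominator 1 − (1+r)^(−18) = 0.128442718.
P = 92.6133 / 0.128442718 ≈ 721.05.

$721.05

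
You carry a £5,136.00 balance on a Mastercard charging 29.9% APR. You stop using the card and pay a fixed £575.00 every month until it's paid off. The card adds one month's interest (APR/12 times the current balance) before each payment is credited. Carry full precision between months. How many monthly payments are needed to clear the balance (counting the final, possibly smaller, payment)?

Monthly rate r = 29.9%/12 = 2.49167% = 0.0249167.
Recurrence: B ← B·(1+r) − £575.00.
Month 1: interest £127.97; balance after payment £4,688.97.
Month 2: interest £116.83; balance after payment £4,230.81.
Closed form: n = −ln(1 − rB₀/P)/ln(1+r) = −ln(0.77744)/ln(1.02492) ≈ 10.229, so the balance reaches zero during payment 11.

11 months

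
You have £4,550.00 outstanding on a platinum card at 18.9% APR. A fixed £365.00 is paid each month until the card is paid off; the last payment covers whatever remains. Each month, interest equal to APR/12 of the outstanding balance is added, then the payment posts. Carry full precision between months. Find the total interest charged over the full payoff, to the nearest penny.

£555.18

Monthly rate r = 18.9%/12 = 1.575% = 0.01575.
Payoff takes n = ⌈−ln(1 − rB₀/P)/ln(1+r)⌉ = ⌈13.987⌉ = 14 payments; the last is £360.18.
Total paid = 13·£365.00 + £360.18 = £5,105.18.
Total interest = total paid − principal = £5,105.18 − £4,550.00 = £555.18.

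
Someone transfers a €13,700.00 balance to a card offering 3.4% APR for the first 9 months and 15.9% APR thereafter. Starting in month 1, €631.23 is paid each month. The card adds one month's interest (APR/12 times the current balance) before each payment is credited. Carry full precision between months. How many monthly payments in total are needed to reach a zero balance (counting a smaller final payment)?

24 months

Promo months 1–9 at r₀ = 3.4%/12 = 0.00283333; months 10+ at r₁ = 15.9%/12 = 0.01325.
After month 9: iterate B ← B·(1+r₀) − €631.23 for 9 months → €8,307.45.
Then at r₁ with €631.23/mo: n₂ = −ln(1 − r₁·B/P)/ln(1+r₁) ≈ 14.56 → 15 more payments.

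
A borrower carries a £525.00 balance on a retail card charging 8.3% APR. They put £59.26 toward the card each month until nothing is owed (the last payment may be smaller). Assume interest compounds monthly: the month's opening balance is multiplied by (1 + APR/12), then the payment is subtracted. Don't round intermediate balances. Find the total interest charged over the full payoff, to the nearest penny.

Monthly rate r = 8.3%/12 = 0.691667% = 0.00691667.
Payoff takes n = ⌈−ln(1 − rB₀/P)/ln(1+r)⌉ = ⌈9.174⌉ = 10 payments; the last is £10.33.
Total paid = 9·£59.26 + £10.33 = £543.67.
Total interest = total paid − principal = £543.67 − £525.00 = £18.67.

£18.67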